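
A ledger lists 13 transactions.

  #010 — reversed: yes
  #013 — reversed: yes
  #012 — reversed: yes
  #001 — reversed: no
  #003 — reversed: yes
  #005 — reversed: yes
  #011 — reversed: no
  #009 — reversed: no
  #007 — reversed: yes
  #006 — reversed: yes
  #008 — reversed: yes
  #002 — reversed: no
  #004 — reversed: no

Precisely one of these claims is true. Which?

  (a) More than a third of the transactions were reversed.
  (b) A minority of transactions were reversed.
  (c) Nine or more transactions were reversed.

(a)

|A| = 13, |A ∩ B| = 8, |A ∖ B| = 5.
(a) requires |A ∩ B| / |A| > 1/3: true.
(b) requires |A ∩ B| < |A ∖ B|: false.
(c) requires |A ∩ B| ≥ 9: false.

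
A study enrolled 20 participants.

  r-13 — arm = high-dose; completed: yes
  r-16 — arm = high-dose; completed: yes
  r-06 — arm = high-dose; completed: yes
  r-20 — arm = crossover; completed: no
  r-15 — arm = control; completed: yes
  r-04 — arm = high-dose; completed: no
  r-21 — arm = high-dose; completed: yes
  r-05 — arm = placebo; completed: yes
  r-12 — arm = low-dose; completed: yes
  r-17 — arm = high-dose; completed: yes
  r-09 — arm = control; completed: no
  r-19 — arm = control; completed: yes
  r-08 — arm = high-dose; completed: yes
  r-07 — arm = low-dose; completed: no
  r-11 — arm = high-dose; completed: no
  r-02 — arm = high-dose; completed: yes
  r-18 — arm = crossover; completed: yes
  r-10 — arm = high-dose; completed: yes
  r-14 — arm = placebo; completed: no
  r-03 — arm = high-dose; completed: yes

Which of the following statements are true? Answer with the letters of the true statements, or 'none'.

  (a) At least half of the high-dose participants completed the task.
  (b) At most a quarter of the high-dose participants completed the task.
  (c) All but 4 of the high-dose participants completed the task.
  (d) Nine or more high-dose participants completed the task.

(a), (d)

|A| = 11, |A ∩ B| = 9, |A ∖ B| = 2.
(a) |A ∩ B| ≥ |A ∖ B|: holds.
(b) |A ∩ B| / |A| ≤ 1/4: fails.
(c) |A ∖ B| = 4: fails.
(d) |A ∩ B| ≥ 9: holds.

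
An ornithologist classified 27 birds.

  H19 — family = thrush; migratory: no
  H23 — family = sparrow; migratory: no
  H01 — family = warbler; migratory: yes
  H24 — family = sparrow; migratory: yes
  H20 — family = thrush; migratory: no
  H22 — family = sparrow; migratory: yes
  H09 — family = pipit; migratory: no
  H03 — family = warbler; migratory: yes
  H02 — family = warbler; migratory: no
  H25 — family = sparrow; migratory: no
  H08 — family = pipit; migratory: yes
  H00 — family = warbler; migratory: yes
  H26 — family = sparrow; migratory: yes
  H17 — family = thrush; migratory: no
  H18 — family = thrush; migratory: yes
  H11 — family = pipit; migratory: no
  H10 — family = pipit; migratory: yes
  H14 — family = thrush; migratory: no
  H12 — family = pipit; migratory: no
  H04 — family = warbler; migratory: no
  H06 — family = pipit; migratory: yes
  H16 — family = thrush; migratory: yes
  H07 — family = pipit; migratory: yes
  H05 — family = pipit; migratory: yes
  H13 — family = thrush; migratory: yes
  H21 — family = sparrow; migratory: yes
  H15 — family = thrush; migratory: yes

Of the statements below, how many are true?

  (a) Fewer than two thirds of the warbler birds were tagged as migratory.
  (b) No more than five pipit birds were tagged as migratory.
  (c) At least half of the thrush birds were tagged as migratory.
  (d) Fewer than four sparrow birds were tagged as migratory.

(a) warbler: |A| = 5, |A ∩ B| = 3; needs |A ∩ B| / |A| < 2/3 — true.
(b) pipit: |A| = 8, |A ∩ B| = 5; needs |A ∩ B| ≤ 5 — true.
(c) thrush: |A| = 8, |A ∩ B| = 4; needs |A ∩ B| ≥ |A ∖ B| — true.
(d) sparrow: |A| = 6, |A ∩ B| = 4; needs |A ∩ B| < 4 — false.

3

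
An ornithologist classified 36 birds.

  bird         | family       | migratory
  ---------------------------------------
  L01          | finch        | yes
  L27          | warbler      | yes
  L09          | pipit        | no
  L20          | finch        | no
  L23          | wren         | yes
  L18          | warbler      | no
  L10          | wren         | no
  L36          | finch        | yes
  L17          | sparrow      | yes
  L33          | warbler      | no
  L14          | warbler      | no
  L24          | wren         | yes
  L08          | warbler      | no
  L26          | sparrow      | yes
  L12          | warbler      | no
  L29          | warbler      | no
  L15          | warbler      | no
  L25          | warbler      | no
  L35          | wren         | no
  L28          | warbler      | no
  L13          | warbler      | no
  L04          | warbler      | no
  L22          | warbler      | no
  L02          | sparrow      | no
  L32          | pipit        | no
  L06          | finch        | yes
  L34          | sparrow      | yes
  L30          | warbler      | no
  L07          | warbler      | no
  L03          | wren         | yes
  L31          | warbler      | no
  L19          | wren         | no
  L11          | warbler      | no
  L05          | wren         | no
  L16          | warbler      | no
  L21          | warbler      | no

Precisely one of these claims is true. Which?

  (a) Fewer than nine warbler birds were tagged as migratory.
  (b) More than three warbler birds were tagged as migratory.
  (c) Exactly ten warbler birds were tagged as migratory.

(a)

|A| = 19, |A ∩ B| = 1, |A ∖ B| = 18.
(a) requires |A ∩ B| < 9: true.
(b) requires |A ∩ B| > 3: false.
(c) requires |A ∩ B| = 10: false.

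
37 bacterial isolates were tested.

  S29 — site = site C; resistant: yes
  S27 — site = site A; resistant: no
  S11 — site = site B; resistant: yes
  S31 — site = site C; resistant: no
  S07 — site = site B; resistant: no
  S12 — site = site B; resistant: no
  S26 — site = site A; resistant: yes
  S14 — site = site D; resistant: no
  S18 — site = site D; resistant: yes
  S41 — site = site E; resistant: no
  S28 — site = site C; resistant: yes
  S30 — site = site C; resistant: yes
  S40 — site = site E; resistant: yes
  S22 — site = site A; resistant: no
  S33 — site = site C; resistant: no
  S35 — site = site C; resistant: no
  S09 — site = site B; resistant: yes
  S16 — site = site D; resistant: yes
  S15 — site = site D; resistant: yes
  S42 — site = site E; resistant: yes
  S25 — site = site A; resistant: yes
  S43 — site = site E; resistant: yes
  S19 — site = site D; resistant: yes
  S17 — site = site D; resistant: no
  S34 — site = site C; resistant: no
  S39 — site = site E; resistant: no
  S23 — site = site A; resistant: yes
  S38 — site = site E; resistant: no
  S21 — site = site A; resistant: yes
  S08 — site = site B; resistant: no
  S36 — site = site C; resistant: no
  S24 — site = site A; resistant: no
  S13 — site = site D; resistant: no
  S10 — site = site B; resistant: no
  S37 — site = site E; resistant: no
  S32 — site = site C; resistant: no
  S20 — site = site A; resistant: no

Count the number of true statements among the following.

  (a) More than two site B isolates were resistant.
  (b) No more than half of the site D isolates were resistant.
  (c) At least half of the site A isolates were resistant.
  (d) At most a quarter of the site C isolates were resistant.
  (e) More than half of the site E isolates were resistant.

(a) site B: |A| = 6, |A ∩ B| = 2; needs |A ∩ B| > 2 — false.
(b) site D: |A| = 7, |A ∩ B| = 4; needs |A ∩ B| ≤ |A ∖ B| — false.
(c) site A: |A| = 8, |A ∩ B| = 4; needs |A ∩ B| ≥ |A ∖ B| — true.
(d) site C: |A| = 9, |A ∩ B| = 3; needs |A ∩ B| / |A| ≤ 1/4 — false.
(e) site E: |A| = 7, |A ∩ B| = 3; needs |A ∩ B| > |A ∖ B| — false.

1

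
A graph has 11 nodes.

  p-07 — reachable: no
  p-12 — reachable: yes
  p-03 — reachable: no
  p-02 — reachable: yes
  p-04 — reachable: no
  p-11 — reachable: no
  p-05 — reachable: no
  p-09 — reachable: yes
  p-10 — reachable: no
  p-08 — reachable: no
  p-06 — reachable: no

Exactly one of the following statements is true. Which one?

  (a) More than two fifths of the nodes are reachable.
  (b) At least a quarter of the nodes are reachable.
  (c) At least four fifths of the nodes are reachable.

|A| = 11, |A ∩ B| = 3, |A ∖ B| = 8.
(a) requires |A ∩ B| / |A| > 2/5: false.
(b) requires |A ∩ B| / |A| ≥ 1/4: true.
(c) requires |A ∩ B| / |A| ≥ 4/5: false.

(b)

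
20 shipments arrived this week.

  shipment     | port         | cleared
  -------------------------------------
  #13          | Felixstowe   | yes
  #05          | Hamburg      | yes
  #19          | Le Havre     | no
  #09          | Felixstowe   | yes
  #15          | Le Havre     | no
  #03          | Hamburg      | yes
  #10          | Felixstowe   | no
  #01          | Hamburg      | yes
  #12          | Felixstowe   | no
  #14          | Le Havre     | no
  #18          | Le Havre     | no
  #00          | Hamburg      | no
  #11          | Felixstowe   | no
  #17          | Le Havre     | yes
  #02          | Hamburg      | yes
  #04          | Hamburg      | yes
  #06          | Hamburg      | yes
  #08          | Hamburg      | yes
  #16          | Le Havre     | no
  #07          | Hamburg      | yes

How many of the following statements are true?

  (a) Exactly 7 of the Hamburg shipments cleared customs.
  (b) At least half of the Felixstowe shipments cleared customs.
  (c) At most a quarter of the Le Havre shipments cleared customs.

(a) Hamburg: |A| = 9, |A ∩ B| = 8; needs |A ∩ B| = 7 — false.
(b) Felixstowe: |A| = 5, |A ∩ B| = 2; needs |A ∩ B| ≥ |A ∖ B| — false.
(c) Le Havre: |A| = 6, |A ∩ B| = 1; needs |A ∩ B| / |A| ≤ 1/4 — true.

1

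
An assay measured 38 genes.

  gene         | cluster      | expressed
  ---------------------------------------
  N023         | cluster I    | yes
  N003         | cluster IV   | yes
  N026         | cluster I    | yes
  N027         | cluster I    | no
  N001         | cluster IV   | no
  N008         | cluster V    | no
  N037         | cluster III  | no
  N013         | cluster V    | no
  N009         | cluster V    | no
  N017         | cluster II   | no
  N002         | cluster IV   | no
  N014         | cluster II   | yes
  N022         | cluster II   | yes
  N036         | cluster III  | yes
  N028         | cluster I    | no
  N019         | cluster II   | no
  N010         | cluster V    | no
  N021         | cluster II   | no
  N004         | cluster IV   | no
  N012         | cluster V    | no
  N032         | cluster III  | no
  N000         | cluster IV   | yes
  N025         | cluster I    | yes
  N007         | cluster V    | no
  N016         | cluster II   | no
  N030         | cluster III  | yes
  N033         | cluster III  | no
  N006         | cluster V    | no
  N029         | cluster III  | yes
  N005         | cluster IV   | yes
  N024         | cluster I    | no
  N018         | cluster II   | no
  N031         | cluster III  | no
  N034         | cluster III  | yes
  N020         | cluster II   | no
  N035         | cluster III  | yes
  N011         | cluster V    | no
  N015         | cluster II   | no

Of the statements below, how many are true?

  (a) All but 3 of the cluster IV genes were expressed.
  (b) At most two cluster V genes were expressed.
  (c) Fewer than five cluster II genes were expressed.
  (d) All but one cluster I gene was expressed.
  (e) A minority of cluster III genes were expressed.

3

(a) cluster IV: |A| = 6, |A ∩ B| = 3; needs |A ∖ B| = 3 — true.
(b) cluster V: |A| = 8, |A ∩ B| = 0; needs |A ∩ B| ≤ 2 — true.
(c) cluster II: |A| = 9, |A ∩ B| = 2; needs |A ∩ B| < 5 — true.
(d) cluster I: |A| = 6, |A ∩ B| = 3; needs |A ∖ B| = 1 — false.
(e) cluster III: |A| = 9, |A ∩ B| = 5; needs |A ∩ B| < |A ∖ B| — false.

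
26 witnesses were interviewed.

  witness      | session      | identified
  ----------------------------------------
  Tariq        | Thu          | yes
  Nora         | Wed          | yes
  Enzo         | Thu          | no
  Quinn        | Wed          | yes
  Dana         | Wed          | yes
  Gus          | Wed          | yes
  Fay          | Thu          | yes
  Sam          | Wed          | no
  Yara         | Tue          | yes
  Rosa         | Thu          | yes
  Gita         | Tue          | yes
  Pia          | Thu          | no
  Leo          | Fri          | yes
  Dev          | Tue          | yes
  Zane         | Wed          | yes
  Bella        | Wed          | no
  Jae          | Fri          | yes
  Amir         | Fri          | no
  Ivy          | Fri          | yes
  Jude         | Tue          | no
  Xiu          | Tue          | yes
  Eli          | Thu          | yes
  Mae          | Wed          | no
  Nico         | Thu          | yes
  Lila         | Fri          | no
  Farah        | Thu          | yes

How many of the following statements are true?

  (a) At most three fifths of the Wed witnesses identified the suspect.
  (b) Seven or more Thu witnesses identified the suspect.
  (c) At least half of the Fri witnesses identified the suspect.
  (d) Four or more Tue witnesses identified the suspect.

(a) Wed: |A| = 8, |A ∩ B| = 5; needs |A ∩ B| / |A| ≤ 3/5 — false.
(b) Thu: |A| = 8, |A ∩ B| = 6; needs |A ∩ B| ≥ 7 — false.
(c) Fri: |A| = 5, |A ∩ B| = 3; needs |A ∩ B| ≥ |A ∖ B| — true.
(d) Tue: |A| = 5, |A ∩ B| = 4; needs |A ∩ B| ≥ 4 — true.

2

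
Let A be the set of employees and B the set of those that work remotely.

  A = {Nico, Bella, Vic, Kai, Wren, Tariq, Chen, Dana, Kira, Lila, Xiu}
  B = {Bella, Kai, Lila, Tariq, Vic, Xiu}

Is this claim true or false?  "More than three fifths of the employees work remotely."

False

Truth condition: |A ∩ B| / |A| > 3/5.
A (the restrictor) = {Nico, Bella, Vic, Kai, Wren, Tariq, Chen, Dana, Kira, Lila, Xiu}, |A| = 11.
A ∩ B = {Bella, Vic, Kai, Tariq, Lila, Xiu}, so |A ∩ B| = 6.
A ∖ B = {Nico, Wren, Chen, Dana, Kira}, so |A ∖ B| = 5.
|A ∩ B|/|A| = 6/11, so the statement is false.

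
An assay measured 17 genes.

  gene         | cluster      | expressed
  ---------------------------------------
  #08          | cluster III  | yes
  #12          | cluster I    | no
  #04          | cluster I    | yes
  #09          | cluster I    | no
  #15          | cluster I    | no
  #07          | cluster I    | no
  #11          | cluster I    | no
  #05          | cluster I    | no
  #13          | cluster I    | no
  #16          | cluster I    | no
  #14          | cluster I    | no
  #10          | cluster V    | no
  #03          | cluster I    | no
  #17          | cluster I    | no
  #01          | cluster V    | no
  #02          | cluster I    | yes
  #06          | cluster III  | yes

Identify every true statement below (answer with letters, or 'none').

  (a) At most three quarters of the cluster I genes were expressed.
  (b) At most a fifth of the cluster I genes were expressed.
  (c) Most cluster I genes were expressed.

(a), (b)

|A| = 13, |A ∩ B| = 2, |A ∖ B| = 11.
(a) |A ∩ B| / |A| ≤ 3/4: holds.
(b) |A ∩ B| / |A| ≤ 1/5: holds.
(c) |A ∩ B| > |A ∖ B|: fails.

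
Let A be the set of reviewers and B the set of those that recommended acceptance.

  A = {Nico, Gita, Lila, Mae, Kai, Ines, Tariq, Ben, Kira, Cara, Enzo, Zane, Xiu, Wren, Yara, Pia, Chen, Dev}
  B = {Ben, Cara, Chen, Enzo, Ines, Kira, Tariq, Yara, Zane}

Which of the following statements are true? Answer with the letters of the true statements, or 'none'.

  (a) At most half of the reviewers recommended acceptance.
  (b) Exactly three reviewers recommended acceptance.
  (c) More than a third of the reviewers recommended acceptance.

(a), (c)

|A| = 18, |A ∩ B| = 9, |A ∖ B| = 9.
(a) |A ∩ B| ≤ |A ∖ B|: holds.
(b) |A ∩ B| = 3: fails.
(c) |A ∩ B| / |A| > 1/3: holds.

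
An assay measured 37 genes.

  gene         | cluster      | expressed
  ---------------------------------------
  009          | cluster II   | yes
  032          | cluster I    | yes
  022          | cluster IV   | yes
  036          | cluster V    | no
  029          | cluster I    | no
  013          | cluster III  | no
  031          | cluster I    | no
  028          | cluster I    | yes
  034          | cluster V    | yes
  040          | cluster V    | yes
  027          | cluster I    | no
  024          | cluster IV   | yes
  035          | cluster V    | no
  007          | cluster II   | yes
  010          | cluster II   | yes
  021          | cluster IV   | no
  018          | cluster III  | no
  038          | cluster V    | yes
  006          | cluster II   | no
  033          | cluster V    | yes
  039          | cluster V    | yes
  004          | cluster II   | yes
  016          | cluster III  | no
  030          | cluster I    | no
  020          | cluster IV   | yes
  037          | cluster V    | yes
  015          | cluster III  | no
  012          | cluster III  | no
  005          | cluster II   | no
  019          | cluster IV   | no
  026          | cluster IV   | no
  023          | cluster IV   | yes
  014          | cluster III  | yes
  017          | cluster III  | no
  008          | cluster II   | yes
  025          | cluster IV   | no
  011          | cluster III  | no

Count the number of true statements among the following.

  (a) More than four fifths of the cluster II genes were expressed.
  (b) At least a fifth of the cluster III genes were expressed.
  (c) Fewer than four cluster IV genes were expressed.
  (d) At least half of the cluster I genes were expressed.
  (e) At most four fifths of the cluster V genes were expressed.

(a) cluster II: |A| = 7, |A ∩ B| = 5; needs |A ∩ B| / |A| > 4/5 — false.
(b) cluster III: |A| = 8, |A ∩ B| = 1; needs |A ∩ B| / |A| ≥ 1/5 — false.
(c) cluster IV: |A| = 8, |A ∩ B| = 4; needs |A ∩ B| < 4 — false.
(d) cluster I: |A| = 6, |A ∩ B| = 2; needs |A ∩ B| ≥ |A ∖ B| — false.
(e) cluster V: |A| = 8, |A ∩ B| = 6; needs |A ∩ B| / |A| ≤ 4/5 — true.

1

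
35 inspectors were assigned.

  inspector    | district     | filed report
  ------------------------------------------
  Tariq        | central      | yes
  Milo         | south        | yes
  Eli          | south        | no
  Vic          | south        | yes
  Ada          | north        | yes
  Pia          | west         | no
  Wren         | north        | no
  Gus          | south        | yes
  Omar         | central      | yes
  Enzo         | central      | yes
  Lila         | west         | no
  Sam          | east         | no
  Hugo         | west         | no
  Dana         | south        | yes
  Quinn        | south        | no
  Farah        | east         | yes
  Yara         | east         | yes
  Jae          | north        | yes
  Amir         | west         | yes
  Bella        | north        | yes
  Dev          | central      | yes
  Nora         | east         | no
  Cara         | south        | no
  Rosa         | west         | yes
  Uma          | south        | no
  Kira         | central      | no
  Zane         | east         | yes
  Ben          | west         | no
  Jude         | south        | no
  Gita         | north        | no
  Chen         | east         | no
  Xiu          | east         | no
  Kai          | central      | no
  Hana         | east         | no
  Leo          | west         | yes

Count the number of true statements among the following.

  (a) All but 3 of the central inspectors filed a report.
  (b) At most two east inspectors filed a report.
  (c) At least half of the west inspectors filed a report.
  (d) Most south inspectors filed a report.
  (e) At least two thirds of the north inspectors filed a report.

(a) central: |A| = 6, |A ∩ B| = 4; needs |A ∖ B| = 3 — false.
(b) east: |A| = 8, |A ∩ B| = 3; needs |A ∩ B| ≤ 2 — false.
(c) west: |A| = 7, |A ∩ B| = 3; needs |A ∩ B| ≥ |A ∖ B| — false.
(d) south: |A| = 9, |A ∩ B| = 4; needs |A ∩ B| > |A ∖ B| — false.
(e) north: |A| = 5, |A ∩ B| = 3; needs |A ∩ B| / |A| ≥ 2/3 — false.

0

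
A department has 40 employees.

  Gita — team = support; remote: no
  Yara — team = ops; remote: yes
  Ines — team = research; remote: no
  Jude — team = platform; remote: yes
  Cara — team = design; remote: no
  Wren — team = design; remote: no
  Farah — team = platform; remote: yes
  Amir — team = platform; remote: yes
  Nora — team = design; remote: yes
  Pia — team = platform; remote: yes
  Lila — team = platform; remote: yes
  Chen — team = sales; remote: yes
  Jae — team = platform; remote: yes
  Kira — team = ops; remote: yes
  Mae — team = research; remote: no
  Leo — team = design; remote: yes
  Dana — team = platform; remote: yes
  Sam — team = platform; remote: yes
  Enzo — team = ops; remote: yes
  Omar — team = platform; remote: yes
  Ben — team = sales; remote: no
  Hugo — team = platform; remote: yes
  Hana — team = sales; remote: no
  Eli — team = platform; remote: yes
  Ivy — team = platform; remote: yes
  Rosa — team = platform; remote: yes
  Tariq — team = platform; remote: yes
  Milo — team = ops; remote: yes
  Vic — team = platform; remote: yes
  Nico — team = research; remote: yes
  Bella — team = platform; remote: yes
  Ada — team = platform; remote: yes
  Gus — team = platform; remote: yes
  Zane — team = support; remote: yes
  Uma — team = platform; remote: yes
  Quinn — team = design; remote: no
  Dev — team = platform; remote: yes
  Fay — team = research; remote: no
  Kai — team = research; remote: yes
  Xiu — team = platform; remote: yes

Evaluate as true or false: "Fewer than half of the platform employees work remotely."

Truth condition: |A ∩ B| < |A ∖ B|.
|A| = 21, |A ∩ B| = 21, |A ∖ B| = 0.
21 > 0, so the statement is false.

False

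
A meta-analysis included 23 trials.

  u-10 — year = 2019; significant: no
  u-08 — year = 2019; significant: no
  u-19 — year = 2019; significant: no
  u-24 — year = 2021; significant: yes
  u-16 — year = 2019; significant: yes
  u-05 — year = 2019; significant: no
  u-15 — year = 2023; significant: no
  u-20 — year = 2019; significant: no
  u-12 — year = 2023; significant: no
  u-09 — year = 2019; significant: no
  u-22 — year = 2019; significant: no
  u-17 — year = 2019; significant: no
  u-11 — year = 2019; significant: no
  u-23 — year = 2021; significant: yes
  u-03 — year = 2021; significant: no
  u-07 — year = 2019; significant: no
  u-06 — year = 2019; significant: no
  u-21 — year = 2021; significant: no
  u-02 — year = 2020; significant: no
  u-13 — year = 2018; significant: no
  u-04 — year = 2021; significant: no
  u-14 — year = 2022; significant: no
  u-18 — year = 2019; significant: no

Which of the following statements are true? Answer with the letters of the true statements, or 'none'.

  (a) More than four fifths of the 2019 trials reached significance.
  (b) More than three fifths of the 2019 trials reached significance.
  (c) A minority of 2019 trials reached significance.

(c)

|A| = 13, |A ∩ B| = 1, |A ∖ B| = 12.
(a) |A ∩ B| / |A| > 4/5: fails.
(b) |A ∩ B| / |A| > 3/5: fails.
(c) |A ∩ B| < |A ∖ B|: holds.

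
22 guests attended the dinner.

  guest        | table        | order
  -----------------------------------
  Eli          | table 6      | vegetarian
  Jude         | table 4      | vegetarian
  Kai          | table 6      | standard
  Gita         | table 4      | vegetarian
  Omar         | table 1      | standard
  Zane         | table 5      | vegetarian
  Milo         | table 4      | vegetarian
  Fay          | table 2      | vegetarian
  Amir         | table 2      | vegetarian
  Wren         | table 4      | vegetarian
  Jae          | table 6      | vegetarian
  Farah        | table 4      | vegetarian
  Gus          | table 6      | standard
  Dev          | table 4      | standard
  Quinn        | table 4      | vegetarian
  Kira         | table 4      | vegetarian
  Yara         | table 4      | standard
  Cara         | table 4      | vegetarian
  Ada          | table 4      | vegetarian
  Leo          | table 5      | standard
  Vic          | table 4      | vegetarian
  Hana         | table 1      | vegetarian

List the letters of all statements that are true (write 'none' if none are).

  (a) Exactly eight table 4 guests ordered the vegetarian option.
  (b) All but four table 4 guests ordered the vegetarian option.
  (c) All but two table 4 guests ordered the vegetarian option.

|A| = 12, |A ∩ B| = 10, |A ∖ B| = 2.
(a) |A ∩ B| = 8: fails.
(b) |A ∖ B| = 4: fails.
(c) |A ∖ B| = 2: holds.

(c)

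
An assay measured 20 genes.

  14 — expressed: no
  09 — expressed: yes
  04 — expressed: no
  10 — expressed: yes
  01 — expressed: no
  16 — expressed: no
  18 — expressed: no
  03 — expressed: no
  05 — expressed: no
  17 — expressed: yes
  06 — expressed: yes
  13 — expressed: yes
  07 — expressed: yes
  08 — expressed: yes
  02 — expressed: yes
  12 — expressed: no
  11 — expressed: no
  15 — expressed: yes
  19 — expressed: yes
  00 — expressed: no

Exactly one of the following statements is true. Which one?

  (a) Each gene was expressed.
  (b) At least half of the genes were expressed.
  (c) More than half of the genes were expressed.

(b)

|A| = 20, |A ∩ B| = 10, |A ∖ B| = 10.
(a) requires A ⊆ B, i.e. every element of A is in B (|A ∖ B| = 0): false.
(b) requires |A ∩ B| ≥ |A ∖ B|: true.
(c) requires |A ∩ B| > |A ∖ B|: false.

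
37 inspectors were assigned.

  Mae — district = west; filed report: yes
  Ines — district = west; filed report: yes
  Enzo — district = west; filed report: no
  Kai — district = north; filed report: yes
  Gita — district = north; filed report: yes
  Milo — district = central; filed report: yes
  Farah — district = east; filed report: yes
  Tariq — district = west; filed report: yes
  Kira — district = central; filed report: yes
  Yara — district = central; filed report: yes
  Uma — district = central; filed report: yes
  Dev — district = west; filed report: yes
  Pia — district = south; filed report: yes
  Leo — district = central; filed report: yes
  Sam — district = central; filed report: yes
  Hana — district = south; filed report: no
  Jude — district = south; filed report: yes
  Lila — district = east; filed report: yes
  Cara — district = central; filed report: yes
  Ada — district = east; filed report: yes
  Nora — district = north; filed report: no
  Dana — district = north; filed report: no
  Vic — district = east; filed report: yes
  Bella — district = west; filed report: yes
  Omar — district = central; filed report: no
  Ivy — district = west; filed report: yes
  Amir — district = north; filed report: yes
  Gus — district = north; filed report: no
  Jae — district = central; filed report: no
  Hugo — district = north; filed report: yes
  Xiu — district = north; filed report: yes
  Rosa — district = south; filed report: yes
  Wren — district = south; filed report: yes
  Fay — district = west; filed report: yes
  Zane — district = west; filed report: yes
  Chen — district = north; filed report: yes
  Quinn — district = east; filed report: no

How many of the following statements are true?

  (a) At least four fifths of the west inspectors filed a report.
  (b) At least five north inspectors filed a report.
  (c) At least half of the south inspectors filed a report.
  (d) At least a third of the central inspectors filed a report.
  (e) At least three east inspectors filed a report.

(a) west: |A| = 9, |A ∩ B| = 8; needs |A ∩ B| / |A| ≥ 4/5 — true.
(b) north: |A| = 9, |A ∩ B| = 6; needs |A ∩ B| ≥ 5 — true.
(c) south: |A| = 5, |A ∩ B| = 4; needs |A ∩ B| ≥ |A ∖ B| — true.
(d) central: |A| = 9, |A ∩ B| = 7; needs |A ∩ B| / |A| ≥ 1/3 — true.
(e) east: |A| = 5, |A ∩ B| = 4; needs |A ∩ B| ≥ 3 — true.

5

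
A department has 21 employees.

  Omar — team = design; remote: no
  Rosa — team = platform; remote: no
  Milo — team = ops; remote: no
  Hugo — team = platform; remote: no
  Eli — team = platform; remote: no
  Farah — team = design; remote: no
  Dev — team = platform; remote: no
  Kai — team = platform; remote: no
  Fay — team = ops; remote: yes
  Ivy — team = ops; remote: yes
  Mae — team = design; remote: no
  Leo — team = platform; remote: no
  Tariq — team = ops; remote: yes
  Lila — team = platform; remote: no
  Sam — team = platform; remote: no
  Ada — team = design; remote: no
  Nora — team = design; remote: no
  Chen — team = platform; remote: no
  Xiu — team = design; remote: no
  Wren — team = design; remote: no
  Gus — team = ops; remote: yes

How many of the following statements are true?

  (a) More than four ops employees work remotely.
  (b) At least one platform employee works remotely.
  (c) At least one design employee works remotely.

(a) ops: |A| = 5, |A ∩ B| = 4; needs |A ∩ B| > 4 — false.
(b) platform: |A| = 9, |A ∩ B| = 0; needs A ∩ B ≠ ∅ (|A ∩ B| ≥ 1) — false.
(c) design: |A| = 7, |A ∩ B| = 0; needs A ∩ B ≠ ∅ (|A ∩ B| ≥ 1) — false.

0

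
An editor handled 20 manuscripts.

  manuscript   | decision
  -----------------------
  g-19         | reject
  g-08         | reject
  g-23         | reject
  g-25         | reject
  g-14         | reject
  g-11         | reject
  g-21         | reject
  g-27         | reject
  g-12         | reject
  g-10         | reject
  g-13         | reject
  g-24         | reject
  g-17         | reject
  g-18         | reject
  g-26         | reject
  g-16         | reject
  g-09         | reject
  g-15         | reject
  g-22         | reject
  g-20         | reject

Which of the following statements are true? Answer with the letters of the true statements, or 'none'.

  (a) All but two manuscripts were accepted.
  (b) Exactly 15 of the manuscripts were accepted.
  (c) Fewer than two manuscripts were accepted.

|A| = 20, |A ∩ B| = 0, |A ∖ B| = 20.
(a) |A ∖ B| = 2: fails.
(b) |A ∩ B| = 15: fails.
(c) |A ∩ B| < 2: holds.

(c)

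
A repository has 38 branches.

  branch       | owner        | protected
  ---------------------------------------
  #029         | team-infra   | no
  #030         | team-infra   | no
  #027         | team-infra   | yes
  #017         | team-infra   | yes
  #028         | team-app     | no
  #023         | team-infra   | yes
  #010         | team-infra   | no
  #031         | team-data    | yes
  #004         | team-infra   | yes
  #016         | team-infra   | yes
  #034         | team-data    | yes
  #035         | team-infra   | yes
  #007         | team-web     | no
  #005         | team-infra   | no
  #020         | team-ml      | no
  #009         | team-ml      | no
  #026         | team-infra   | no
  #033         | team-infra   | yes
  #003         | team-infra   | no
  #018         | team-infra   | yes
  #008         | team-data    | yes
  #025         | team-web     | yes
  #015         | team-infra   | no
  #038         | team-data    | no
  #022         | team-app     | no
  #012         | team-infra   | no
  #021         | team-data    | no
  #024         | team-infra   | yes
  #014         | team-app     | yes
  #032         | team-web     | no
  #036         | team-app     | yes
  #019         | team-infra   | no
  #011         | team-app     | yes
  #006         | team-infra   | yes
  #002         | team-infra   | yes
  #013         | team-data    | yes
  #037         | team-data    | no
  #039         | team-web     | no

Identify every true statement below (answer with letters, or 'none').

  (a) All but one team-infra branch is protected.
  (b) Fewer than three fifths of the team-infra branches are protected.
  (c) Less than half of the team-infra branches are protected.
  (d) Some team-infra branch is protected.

|A| = 20, |A ∩ B| = 11, |A ∖ B| = 9.
(a) |A ∖ B| = 1: fails.
(b) |A ∩ B| / |A| < 3/5: holds.
(c) |A ∩ B| < |A ∖ B|: fails.
(d) A ∩ B ≠ ∅ (|A ∩ B| ≥ 1): holds.

(b), (d)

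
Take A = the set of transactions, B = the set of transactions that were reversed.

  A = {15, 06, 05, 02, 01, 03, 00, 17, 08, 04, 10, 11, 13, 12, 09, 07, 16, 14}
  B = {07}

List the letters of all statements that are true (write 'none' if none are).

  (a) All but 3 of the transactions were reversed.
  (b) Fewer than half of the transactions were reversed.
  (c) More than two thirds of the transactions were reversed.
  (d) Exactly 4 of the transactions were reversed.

|A| = 18, |A ∩ B| = 1, |A ∖ B| = 17.
(a) |A ∖ B| = 3: fails.
(b) |A ∩ B| < |A ∖ B|: holds.
(c) |A ∩ B| / |A| > 2/3: fails.
(d) |A ∩ B| = 4: fails.

(b)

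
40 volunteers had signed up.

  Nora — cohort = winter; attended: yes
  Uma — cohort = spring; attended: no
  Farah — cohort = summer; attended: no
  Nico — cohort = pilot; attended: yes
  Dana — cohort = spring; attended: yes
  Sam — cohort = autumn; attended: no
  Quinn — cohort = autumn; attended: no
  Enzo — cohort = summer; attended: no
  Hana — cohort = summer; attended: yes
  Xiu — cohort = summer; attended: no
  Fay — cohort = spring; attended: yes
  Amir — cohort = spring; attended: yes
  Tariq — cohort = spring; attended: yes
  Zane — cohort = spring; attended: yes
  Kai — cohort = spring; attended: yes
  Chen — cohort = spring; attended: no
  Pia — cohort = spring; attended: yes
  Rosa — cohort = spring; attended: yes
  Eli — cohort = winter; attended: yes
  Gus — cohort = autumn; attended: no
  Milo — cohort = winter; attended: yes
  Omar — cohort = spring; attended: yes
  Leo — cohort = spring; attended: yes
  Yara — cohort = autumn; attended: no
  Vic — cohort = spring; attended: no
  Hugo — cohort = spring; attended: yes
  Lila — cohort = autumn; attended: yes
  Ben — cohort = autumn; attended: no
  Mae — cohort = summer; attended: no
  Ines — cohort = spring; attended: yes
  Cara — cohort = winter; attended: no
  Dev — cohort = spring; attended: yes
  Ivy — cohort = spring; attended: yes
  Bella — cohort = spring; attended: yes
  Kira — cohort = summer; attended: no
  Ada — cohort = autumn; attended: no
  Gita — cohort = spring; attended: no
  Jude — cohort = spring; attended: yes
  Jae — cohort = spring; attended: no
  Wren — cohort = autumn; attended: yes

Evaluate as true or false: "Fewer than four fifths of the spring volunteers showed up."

The determiner here denotes the relation: |A ∩ B| / |A| < 4/5.
|A| = 21, |A ∩ B| = 16, |A ∖ B| = 5.
|A ∩ B|/|A| = 16/21, so the statement is true.

True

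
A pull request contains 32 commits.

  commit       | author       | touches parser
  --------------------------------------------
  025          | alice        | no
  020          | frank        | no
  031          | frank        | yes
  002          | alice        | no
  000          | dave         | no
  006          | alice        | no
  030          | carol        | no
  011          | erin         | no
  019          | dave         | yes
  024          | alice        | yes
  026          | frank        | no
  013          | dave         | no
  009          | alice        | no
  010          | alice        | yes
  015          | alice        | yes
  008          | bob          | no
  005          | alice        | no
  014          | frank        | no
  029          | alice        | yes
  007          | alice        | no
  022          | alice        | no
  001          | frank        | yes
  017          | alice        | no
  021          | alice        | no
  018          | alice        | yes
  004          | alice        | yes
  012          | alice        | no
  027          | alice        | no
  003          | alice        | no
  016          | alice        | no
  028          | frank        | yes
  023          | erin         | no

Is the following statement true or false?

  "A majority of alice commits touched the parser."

False

The determiner here denotes the relation: |A ∩ B| > |A ∖ B|.
|A| = 19, |A ∩ B| = 6, |A ∖ B| = 13.
6 < 13, so the statement is false.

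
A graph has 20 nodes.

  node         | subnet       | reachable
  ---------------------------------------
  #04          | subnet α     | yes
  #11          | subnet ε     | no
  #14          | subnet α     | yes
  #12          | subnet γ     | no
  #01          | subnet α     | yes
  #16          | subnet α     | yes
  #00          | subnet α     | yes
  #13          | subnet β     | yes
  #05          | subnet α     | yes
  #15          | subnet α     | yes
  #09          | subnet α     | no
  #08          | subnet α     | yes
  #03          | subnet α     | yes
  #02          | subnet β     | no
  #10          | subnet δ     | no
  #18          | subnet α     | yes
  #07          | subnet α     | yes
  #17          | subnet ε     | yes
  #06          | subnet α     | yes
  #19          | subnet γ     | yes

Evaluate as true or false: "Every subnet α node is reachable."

The determiner here denotes the relation: A ⊆ B, i.e. every element of A is in B (|A ∖ B| = 0).
A (the restrictor) = {#04, #14, #01, #16, #00, #05, #15, #09, #08, #03, #18, #07, #06}, |A| = 13.
A ∖ B = {#09}, so |A ∖ B| = 1.
So the statement is false.

False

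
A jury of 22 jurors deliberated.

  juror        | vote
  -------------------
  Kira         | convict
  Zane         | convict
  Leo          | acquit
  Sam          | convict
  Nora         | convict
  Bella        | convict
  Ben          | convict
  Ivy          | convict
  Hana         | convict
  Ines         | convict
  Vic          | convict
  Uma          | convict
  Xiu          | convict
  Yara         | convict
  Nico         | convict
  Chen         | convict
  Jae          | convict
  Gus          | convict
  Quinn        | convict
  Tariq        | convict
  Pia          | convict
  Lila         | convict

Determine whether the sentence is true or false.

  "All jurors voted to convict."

Truth condition: A ⊆ B, i.e. every element of A is in B (|A ∖ B| = 0).
|A| = 22, |A ∩ B| = 21, |A ∖ B| = 1.
So the statement is false.

False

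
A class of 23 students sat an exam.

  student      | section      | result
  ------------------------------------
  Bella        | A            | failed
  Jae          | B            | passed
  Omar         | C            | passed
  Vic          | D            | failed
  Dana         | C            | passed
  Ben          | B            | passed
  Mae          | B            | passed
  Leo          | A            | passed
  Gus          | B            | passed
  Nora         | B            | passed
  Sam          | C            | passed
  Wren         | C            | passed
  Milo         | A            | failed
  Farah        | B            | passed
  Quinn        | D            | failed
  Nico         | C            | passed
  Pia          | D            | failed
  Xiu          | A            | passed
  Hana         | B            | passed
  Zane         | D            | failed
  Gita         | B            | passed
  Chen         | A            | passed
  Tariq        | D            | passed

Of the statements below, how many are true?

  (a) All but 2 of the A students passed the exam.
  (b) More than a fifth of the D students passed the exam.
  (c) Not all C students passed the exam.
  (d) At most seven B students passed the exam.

1

(a) A: |A| = 5, |A ∩ B| = 3; needs |A ∖ B| = 2 — true.
(b) D: |A| = 5, |A ∩ B| = 1; needs |A ∩ B| / |A| > 1/5 — false.
(c) C: |A| = 5, |A ∩ B| = 5; needs A ⊄ B (|A ∖ B| ≥ 1) — false.
(d) B: |A| = 8, |A ∩ B| = 8; needs |A ∩ B| ≤ 7 — false.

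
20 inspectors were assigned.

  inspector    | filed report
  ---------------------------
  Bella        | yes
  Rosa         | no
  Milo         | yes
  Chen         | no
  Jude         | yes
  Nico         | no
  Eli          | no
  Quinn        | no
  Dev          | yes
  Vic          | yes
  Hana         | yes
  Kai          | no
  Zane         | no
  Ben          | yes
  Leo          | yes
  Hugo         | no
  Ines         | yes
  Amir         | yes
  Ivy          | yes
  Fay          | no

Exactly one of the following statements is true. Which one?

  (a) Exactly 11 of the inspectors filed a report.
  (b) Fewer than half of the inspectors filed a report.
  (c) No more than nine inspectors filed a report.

(a)

|A| = 20, |A ∩ B| = 11, |A ∖ B| = 9.
(a) requires |A ∩ B| = 11: true.
(b) requires |A ∩ B| < |A ∖ B|: false.
(c) requires |A ∩ B| ≤ 9: false.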